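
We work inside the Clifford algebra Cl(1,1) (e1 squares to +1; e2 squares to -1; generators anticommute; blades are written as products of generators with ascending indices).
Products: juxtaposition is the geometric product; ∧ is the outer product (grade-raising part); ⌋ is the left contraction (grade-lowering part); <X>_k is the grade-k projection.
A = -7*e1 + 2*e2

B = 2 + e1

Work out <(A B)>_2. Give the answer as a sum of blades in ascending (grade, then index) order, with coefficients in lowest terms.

step 1: -7 - 14*e1 + 4*e2 - 2*e1 e2
step 2: -2*e1 e2
Answer: -2*e1 e2


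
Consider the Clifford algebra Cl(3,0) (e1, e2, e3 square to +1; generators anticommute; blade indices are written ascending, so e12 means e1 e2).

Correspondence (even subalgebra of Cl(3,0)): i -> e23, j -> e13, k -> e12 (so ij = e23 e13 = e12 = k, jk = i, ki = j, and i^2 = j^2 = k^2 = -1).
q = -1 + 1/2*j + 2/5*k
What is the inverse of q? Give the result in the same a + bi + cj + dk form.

In blades: q = -1 + 2/5*e12 + 1/2*e13.
With qbar = -1 - 2/5*e12 - 1/2*e13 (scalar fixed, mapped units negated), q qbar = 141/100 (the sum of squared coefficients), so q^-1 = qbar / (141/100) = -100/141 - 40/141*e12 - 50/141*e13; translating back:
Answer: -100/141 - 50/141*j - 40/141*k


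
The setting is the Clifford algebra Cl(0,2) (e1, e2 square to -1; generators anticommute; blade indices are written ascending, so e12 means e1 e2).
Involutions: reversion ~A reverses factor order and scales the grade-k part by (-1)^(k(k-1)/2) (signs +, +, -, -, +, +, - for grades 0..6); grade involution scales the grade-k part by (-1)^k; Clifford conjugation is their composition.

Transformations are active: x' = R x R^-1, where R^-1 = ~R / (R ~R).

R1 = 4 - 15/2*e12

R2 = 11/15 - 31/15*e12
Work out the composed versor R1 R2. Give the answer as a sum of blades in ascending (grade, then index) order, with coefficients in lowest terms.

Distribute over the terms of R1 (each basis-blade product reordered to ascending indices, repeated generators contracted through their squares):
(4) R2 = 44/15 - 124/15*e12
(-15/2*e12) R2 = -31/2 - 11/2*e12
Summing the partial products and collecting blades:
Answer: -377/30 - 413/30*e12


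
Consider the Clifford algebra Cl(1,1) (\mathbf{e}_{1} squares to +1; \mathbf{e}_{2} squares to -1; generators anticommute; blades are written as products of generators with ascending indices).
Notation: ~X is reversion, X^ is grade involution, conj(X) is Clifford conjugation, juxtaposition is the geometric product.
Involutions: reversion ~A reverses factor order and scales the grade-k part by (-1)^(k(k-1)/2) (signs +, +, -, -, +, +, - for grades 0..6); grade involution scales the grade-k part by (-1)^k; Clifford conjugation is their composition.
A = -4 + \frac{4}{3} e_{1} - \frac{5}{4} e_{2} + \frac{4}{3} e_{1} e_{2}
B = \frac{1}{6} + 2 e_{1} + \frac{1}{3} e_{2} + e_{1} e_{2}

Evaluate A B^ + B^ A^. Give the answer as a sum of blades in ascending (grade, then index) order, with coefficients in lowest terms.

first term: -\frac{29}{12} + \frac{89}{12} e_{1} + \frac{41}{8} e_{2} - \frac{121}{18} e_{1} e_{2}
second term: \frac{15}{4} + \frac{73}{12} e_{1} + \frac{5}{24} e_{2} - \frac{121}{18} e_{1} e_{2}
Answer: \frac{4}{3} + \frac{27}{2} e_{1} + \frac{16}{3} e_{2} - \frac{121}{9} e_{1} e_{2}


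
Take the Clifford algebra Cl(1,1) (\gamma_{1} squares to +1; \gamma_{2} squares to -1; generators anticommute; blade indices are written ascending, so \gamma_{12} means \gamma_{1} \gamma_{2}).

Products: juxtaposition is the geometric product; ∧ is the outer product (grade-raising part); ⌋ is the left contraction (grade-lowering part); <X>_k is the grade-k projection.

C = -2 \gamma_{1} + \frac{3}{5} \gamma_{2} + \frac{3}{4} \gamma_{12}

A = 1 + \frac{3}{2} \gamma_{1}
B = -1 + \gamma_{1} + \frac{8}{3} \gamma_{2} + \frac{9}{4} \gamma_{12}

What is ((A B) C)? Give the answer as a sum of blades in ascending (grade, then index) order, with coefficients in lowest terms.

step 1: \frac{1}{2} - \frac{1}{2} \gamma_{1} + \frac{145}{24} \gamma_{2} + \frac{25}{4} \gamma_{12}
step 2: \frac{33}{16} - \frac{7}{32} \gamma_{1} + \frac{497}{40} \gamma_{2} + \frac{1459}{120} \gamma_{12}
Answer: \frac{33}{16} - \frac{7}{32} \gamma_{1} + \frac{497}{40} \gamma_{2} + \frac{1459}{120} \gamma_{12}


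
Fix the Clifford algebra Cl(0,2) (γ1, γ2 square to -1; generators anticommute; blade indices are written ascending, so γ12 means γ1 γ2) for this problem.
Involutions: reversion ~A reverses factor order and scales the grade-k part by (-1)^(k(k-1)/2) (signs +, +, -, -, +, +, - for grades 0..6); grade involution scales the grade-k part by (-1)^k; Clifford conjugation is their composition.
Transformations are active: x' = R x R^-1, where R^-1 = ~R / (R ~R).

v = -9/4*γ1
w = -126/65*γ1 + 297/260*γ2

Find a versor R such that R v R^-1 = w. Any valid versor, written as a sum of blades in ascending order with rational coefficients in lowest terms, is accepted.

The midline construction: v and w both square to -81/16, so reflecting in their sum -1089/260*γ1 + 297/260*γ2 exchanges them.
Answer: -1089/260*γ1 + 297/260*γ2


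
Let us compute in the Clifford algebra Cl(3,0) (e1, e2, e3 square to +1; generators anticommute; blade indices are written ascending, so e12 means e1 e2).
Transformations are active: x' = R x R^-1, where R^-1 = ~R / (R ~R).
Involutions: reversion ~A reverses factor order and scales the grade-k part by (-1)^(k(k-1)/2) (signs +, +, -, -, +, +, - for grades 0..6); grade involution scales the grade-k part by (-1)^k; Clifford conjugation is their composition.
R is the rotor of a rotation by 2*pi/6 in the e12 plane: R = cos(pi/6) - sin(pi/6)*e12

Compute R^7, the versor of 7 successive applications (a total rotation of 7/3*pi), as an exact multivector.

Because a rotor carries half the rotation angle, composing 7 copies of this e12-plane rotor multiplies the phase: 7*(pi/6) = 7*pi/6, hence R^7 = cos(7*pi/6) - sin(7*pi/6)*e12.
cos(7*pi/6) = -sqrt(3)/2 and sin(7*pi/6) = -1/2, so R^7 = -sqrt(3)/2 + 1/2*e12. The net rotation is 1/3*pi (after discarding 1 full turn, each of which contributes a factor -1 to the rotor); the rotor keeps the half-angle phase exactly.
Answer: -sqrt(3)/2 + 1/2*e12


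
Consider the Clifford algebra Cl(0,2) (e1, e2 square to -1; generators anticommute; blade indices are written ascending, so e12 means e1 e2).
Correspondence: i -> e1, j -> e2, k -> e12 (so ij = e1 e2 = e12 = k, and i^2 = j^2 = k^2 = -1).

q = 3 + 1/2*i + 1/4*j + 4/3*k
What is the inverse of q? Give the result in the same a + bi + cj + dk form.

In blades: q = 3 + 1/2*e1 + 1/4*e2 + 4/3*e12.
With qbar = 3 - 1/2*e1 - 1/4*e2 - 4/3*e12 (scalar fixed, mapped units negated), q qbar = 1597/144 (the sum of squared coefficients), so q^-1 = qbar / (1597/144) = 432/1597 - 72/1597*e1 - 36/1597*e2 - 192/1597*e12; translating back:
Answer: 432/1597 - 72/1597*i - 36/1597*j - 192/1597*k


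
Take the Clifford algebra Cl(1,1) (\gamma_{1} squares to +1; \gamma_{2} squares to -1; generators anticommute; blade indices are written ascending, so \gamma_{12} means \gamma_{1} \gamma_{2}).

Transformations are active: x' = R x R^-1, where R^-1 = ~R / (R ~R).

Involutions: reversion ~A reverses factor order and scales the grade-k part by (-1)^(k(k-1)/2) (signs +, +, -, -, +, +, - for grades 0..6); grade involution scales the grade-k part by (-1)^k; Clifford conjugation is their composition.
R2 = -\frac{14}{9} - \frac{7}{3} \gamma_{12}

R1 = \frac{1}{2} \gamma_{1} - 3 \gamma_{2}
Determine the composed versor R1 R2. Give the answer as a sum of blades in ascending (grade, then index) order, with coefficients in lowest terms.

Distribute over the terms of R1 (each basis-blade product reordered to ascending indices, repeated generators contracted through their squares):
(\frac{1}{2} \gamma_{1}) R2 = -\frac{7}{9} \gamma_{1} - \frac{7}{6} \gamma_{2}
(-3 \gamma_{2}) R2 = 7 \gamma_{1} + \frac{14}{3} \gamma_{2}
Summing the partial products and collecting blades:
Answer: \frac{56}{9} \gamma_{1} + \frac{7}{2} \gamma_{2}


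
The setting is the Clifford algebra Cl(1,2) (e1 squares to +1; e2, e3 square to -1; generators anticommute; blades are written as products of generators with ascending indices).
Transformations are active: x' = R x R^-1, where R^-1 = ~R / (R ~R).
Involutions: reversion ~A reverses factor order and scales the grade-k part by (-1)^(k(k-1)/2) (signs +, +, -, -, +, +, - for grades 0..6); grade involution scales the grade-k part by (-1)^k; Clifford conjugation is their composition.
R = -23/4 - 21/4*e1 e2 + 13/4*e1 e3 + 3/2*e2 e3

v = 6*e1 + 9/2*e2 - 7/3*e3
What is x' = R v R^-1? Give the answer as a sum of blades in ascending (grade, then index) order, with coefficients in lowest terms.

~R = -23/4 + 21/4*e1 e2 - 13/4*e1 e3 - 3/2*e2 e3, and R ~R = -45/16, so R^-1 = ~R / (-45/16).
R v = -79/24*e1 + 73/8*e2 + 2/3*e3 + 53/8*e1 e2 e3
Answer: -3581/135*e1 + 35/2*e2 - 2656/135*e3


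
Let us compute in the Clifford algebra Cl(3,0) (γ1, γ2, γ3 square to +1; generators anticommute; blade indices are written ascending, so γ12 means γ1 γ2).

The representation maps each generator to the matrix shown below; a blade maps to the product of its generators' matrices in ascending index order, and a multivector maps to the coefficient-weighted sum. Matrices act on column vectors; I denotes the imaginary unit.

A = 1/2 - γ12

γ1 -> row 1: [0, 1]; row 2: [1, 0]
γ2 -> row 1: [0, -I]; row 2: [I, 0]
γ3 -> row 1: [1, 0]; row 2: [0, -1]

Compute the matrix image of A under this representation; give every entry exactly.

Bivector images (products of the table entries): rho(γ12) = rho(γ1)rho(γ2) = row 1: [I, 0]; row 2: [0, -I].
M = (1/2)*1 + (-1)*rho(γ12), summed entrywise (1 is the identity matrix):
Answer: row 1: [1/2 - I, 0]; row 2: [0, 1/2 + I]


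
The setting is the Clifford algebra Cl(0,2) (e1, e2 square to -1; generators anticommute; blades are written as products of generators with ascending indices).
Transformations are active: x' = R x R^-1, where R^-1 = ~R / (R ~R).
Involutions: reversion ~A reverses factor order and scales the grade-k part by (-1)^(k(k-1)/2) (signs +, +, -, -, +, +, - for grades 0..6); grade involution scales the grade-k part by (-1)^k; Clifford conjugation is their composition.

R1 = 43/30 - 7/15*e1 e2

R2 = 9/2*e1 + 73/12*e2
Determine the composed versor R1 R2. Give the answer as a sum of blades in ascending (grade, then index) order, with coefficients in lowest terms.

Distribute over the terms of R1 (each basis-blade product reordered to ascending indices, repeated generators contracted through their squares):
(43/30) R2 = 129/20*e1 + 3139/360*e2
(-7/15*e1 e2) R2 = 511/180*e1 - 21/10*e2
Summing the partial products and collecting blades:
Answer: 418/45*e1 + 2383/360*e2


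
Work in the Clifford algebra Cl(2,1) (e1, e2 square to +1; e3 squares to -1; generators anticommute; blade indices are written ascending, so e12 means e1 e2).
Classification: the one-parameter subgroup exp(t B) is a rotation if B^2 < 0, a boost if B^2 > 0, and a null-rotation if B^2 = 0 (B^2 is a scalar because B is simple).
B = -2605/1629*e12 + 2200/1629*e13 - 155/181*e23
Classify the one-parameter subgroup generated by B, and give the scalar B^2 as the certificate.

B^2 term by term: the squares give (-2605/1629)^2*(e12)^2 + (2200/1629)^2*(e13)^2 + (-155/181)^2*(e23)^2 = 6786025/2653641*(-1) + 4840000/2653641*(+1) + 24025/32761*(+1) = 0 (each basis 2-blade squares to minus the product of its generators' squares); cross terms between blades sharing an index anticommute and cancel. So B^2 = 0.
Answer: null-rotation, certificate B^2 = 0. No conjugation can change B^2 = 0; the sign gives the class.


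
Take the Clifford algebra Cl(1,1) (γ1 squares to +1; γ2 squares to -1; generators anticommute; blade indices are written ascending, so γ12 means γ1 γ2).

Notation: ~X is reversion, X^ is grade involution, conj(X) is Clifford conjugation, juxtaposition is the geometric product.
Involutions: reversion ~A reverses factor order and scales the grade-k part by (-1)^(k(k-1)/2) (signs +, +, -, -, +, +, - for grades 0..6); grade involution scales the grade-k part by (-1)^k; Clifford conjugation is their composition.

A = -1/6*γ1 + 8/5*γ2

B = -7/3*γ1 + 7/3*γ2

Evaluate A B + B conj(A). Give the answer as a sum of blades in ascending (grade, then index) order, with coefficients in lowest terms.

first term: -301/90 + 301/90*γ12
second term: 301/90 + 301/90*γ12
Answer: 301/45*γ12


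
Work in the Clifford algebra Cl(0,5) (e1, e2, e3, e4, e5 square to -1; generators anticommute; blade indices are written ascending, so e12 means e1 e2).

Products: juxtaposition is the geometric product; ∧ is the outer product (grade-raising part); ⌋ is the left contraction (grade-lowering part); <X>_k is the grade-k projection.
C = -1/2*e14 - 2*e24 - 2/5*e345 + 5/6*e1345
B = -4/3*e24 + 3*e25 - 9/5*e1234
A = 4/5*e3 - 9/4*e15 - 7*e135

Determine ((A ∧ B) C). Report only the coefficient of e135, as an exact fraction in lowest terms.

step 1: 16/15*e234 - 12/5*e235 + 3*e1245 - 28/3*e12345
step 2: 70/9*e2 - 32/15*e3 + 56/15*e12 + 6*e15 - 5/2*e23 + 24/25*e24 - 161/150*e25 + 2/3*e123 + 2*e124 + 8/9*e125 + 56/3*e135 - 14/3*e235 + 24/5*e345 + 6/5*e12345
Answer: 56/3


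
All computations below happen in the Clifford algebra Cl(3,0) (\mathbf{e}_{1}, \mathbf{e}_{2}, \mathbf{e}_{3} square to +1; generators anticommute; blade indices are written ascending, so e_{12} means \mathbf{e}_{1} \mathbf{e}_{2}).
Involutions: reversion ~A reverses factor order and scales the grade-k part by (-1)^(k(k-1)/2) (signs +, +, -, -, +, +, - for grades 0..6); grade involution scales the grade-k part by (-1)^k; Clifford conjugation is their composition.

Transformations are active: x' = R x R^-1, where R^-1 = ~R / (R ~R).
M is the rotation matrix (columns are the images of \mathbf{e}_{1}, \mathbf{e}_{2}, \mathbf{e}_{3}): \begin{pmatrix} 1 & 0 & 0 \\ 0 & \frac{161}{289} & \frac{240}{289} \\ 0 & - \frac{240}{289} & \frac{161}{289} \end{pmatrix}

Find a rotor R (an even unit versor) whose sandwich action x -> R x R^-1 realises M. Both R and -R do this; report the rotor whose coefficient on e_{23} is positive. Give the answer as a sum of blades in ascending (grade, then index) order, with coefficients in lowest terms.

Method: write R = a + b12*e_{12} + b13*e_{13} + b23*e_{23} with a^2 + b12^2 + b13^2 + b23^2 = 1 (so R^-1 = ~R). Expanding the columns R e_j ~R gives tr M = 4a^2 - 1 and, from the antisymmetric part, M21 - M12 = -4a*b12, M13 - M31 = 4a*b13, M32 - M23 = -4a*b23.
Here tr M = \frac{611}{289}, so a^2 = (1 + tr M)/4 = \frac{225}{289} and a = ±\frac{15}{17}. Taking a = \frac{15}{17}: M21 - M12 = 0, M13 - M31 = 0, M32 - M23 = -\frac{480}{289}, giving b12 = 0, b13 = 0, b23 = \frac{8}{17}, i.e. R = \frac{15}{17} + \frac{8}{17} e_{23}.
Its e_{23} coefficient is already positive.
Answer: \frac{15}{17} + \frac{8}{17} e_{23}. Key observation: the double cover Spin(3) -> SO(3) sends R and -R to the same matrix (trace \frac{611}{289} here), so the stated sign of the e_{23} coefficient is what selects one sheet.


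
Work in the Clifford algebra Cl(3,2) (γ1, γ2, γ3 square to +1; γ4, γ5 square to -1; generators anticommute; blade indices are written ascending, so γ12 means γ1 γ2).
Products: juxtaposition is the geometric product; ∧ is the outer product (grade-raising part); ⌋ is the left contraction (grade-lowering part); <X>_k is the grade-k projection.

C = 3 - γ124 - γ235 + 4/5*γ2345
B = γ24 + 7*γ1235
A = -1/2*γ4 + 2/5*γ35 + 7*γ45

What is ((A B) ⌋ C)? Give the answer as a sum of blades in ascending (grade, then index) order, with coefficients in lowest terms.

step 1: -1/2*γ2 + 14/5*γ12 + 7*γ25 - 49*γ1234 - 2/5*γ2345 + 7/2*γ12345
step 2: -8/25 + 7*γ3 + 14/5*γ4 - 1/2*γ14 + 28/5*γ34 + 1/2*γ35 - 2/5*γ345
Answer: -8/25 + 7*γ3 + 14/5*γ4 - 1/2*γ14 + 28/5*γ34 + 1/2*γ35 - 2/5*γ345


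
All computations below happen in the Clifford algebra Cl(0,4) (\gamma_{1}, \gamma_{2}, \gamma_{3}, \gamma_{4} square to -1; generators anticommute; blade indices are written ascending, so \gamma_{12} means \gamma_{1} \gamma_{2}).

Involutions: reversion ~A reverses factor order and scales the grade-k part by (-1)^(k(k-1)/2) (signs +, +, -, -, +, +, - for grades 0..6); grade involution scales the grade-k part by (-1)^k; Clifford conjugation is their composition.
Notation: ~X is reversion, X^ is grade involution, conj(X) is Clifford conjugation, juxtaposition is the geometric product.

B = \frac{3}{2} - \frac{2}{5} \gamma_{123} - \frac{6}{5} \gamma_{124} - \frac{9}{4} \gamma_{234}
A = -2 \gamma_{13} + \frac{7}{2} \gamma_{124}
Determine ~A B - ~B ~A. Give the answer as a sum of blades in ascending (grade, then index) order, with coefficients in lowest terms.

first term: \frac{21}{5} - \frac{4}{5} \gamma_{2} + \frac{87}{8} \gamma_{13} + \frac{7}{5} \gamma_{34} - \frac{39}{4} \gamma_{124} + \frac{12}{5} \gamma_{234}
second term: -\frac{21}{5} + \frac{4}{5} \gamma_{2} + \frac{87}{8} \gamma_{13} + \frac{7}{5} \gamma_{34} - \frac{39}{4} \gamma_{124} + \frac{12}{5} \gamma_{234}
Answer: \frac{42}{5} - \frac{8}{5} \gamma_{2}


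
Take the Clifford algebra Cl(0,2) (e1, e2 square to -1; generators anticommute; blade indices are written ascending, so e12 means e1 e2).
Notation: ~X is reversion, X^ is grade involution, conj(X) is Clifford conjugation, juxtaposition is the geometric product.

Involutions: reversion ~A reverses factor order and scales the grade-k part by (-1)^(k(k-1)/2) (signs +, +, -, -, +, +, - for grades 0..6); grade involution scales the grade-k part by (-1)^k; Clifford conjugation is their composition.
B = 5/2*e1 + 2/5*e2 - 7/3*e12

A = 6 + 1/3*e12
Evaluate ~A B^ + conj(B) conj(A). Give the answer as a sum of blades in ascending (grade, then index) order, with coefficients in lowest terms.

first term: -7/9 - 227/15*e1 - 47/30*e2 - 14*e12
second term: 7/9 - 223/15*e1 - 97/30*e2 + 14*e12
Answer: -30*e1 - 24/5*e2


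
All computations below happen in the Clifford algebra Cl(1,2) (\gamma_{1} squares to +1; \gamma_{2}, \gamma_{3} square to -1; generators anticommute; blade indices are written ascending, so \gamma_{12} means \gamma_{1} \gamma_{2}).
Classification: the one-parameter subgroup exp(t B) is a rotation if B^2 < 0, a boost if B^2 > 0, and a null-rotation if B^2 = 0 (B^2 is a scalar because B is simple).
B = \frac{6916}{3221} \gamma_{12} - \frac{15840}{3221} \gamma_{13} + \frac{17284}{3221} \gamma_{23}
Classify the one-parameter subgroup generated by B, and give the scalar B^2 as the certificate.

B^2 term by term: the squares give (\frac{6916}{3221})^2*(\gamma_{12})^2 + (-\frac{15840}{3221})^2*(\gamma_{13})^2 + (\frac{17284}{3221})^2*(\gamma_{23})^2 = \frac{47831056}{10374841}*(+1) + \frac{250905600}{10374841}*(+1) + \frac{298736656}{10374841}*(-1) = 0 (each basis 2-blade squares to minus the product of its generators' squares); cross terms between blades sharing an index anticommute and cancel. So B^2 = 0.
Answer: null-rotation, certificate B^2 = 0. Note: conjugating B changes its blade decomposition but never the scalar B^2 = 0, whose sign settles the classification.


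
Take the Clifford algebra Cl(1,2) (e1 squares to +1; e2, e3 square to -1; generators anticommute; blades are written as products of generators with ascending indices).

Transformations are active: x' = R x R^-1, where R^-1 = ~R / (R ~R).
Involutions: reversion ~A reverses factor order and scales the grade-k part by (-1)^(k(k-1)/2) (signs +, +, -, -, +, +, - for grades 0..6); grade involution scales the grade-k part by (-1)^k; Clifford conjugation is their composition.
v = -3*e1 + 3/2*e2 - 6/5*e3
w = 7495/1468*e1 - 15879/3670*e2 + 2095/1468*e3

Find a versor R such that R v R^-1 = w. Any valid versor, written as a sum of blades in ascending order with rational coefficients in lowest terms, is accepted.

Reasoning: v^2 = w^2 = 531/100 since conjugation preserves the quadratic form; R = v + w = 3091/1468*e1 - 5187/1835*e2 + 1667/7340*e3 is then valid when invertible, keeping its own part and reversing (v - w)/2.
Answer: 3091/1468*e1 - 5187/1835*e2 + 1667/7340*e3


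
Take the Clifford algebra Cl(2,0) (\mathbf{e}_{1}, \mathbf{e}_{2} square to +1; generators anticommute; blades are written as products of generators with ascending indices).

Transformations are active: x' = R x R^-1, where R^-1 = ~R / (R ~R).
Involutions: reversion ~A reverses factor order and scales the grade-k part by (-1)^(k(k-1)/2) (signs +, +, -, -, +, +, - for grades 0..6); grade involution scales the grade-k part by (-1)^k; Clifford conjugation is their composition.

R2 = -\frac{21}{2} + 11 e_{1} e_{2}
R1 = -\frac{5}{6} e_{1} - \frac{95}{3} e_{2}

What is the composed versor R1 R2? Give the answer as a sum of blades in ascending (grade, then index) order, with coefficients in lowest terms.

Distribute over the terms of R1 (each basis-blade product reordered to ascending indices, repeated generators contracted through their squares):
(-\frac{5}{6} e_{1}) R2 = \frac{35}{4} e_{1} - \frac{55}{6} e_{2}
(-\frac{95}{3} e_{2}) R2 = \frac{1045}{3} e_{1} + \frac{665}{2} e_{2}
Summing the partial products and collecting blades:
Answer: \frac{4285}{12} e_{1} + \frac{970}{3} e_{2}


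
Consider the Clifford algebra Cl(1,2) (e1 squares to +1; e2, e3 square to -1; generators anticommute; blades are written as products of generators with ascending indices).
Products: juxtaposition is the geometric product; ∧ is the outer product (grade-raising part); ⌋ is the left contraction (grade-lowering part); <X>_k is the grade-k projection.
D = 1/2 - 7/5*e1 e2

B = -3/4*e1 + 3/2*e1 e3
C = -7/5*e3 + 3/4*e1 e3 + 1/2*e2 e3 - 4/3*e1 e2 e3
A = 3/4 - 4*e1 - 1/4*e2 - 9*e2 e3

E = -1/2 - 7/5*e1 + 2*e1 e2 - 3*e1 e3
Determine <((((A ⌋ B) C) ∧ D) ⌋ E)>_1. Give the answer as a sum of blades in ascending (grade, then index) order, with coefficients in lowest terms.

step 1: 3 - 9/16*e1 - 6*e3 + 9/8*e1 e3
step 2: -1209/160 - 117/40*e1 - 3/2*e2 - 1479/320*e3 - 119/16*e1 e2 + 243/80*e1 e3 + 9/4*e2 e3 - 137/32*e1 e2 e3
step 3: -1209/320 - 117/80*e1 - 3/4*e2 - 1479/640*e3 + 343/50*e1 e2 + 243/160*e1 e3 + 9/8*e2 e3 + 433/100*e1 e2 e3
step 4: 41921/3200 + 34311/3200*e1 - 117/40*e2 + 351/80*e3 - 1209/160*e1 e2 + 3627/320*e1 e3
step 5: 34311/3200*e1 - 117/40*e2 + 351/80*e3
Answer: 34311/3200*e1 - 117/40*e2 + 351/80*e3


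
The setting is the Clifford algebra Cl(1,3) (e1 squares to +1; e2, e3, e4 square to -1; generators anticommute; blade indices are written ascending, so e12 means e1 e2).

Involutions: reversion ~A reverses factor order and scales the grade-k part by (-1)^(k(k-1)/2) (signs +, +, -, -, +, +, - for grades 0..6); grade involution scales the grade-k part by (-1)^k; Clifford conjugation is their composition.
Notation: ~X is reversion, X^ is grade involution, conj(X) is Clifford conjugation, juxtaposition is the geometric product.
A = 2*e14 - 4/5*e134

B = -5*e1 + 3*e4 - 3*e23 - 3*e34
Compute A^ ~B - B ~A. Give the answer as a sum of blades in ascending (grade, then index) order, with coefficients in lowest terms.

first term: -42/5*e1 + 10*e4 + 18/5*e13 - 4*e34 + 12/5*e124 + 6*e1234
second term: -18/5*e1 + 10*e4 - 42/5*e13 - 4*e34 + 12/5*e124 + 6*e1234
Answer: -24/5*e1 + 12*e13


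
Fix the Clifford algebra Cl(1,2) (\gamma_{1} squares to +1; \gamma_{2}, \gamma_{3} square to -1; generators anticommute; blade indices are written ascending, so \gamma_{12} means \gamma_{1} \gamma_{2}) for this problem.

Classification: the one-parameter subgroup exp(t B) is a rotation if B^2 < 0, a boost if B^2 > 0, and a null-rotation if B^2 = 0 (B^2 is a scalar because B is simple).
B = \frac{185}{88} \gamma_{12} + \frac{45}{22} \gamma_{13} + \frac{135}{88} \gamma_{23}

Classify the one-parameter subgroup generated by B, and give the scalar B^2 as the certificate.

B^2 term by term: the squares give (\frac{185}{88})^2*(\gamma_{12})^2 + (\frac{45}{22})^2*(\gamma_{13})^2 + (\frac{135}{88})^2*(\gamma_{23})^2 = \frac{34225}{7744}*(+1) + \frac{2025}{484}*(+1) + \frac{18225}{7744}*(-1) = \frac{25}{4} (each basis 2-blade squares to minus the product of its generators' squares); cross terms between blades sharing an index anticommute and cancel. So B^2 = \frac{25}{4}.
Answer: boost, certificate B^2 = \frac{25}{4}. The invariant at work: B^2 = \frac{25}{4} is unchanged by conjugation, hence its sign classifies the subgroup whatever basis B is written in.


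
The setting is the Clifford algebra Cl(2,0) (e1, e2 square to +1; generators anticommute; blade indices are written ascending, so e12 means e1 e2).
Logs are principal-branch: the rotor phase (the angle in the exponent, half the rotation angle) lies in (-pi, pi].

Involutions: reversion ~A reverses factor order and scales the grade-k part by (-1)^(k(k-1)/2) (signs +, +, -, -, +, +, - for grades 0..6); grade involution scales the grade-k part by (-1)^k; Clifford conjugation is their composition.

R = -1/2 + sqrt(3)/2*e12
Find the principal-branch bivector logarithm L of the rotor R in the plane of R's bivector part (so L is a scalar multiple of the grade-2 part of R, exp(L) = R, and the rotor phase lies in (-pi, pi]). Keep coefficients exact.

The scalar part of R is -1/2, and that scalar determines the rotor phase on the principal branch; recovering the unit plane as bivector-part over sine of the phase gives L = phase * plane.
Concretely: cos(phase) = -1/2 gives phase = ±2*pi/3, and since phase/sin(phase) is even the sign is immaterial: L = (phase/sin(phase)) * <R>_2 = (4*sqrt(3)*pi/9) * <R>_2.
Answer: 2*pi/3*e12


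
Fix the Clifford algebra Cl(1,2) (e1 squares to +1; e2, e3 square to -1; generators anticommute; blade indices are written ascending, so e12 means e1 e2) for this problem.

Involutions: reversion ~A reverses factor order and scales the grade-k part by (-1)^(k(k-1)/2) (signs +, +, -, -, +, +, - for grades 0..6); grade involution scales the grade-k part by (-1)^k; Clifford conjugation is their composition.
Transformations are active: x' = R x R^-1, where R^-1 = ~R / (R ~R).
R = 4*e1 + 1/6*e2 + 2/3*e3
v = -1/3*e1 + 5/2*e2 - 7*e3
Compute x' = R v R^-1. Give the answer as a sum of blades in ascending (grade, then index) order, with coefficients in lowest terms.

~R = 4*e1 + 1/6*e2 + 2/3*e3, and R ~R = 559/36, so R^-1 = ~R / (559/36).
R v = 35/12 + 181/18*e12 - 250/9*e13 - 17/6*e23
Answer: 3079/1677*e1 - 2725/1118*e2 + 4053/559*e3


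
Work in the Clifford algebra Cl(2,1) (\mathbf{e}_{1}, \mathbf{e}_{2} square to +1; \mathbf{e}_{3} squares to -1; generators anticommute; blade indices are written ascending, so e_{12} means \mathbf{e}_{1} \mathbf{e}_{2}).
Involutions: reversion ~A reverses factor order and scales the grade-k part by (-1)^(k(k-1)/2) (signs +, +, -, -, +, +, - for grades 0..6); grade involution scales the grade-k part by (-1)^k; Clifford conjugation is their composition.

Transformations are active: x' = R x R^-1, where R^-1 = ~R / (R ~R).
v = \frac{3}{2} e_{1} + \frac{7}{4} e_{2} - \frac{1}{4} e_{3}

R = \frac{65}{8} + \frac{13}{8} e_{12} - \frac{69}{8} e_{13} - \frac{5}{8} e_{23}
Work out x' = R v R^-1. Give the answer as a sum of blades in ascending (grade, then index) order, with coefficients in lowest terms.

~R = \frac{65}{8} - \frac{13}{8} e_{12} + \frac{69}{8} e_{13} + \frac{5}{8} e_{23}, and R ~R = -\frac{49}{8}, so R^-1 = ~R / (-\frac{49}{8}).
R v = \frac{103}{8} e_{1} + \frac{93}{8} e_{2} + 12 e_{3} + \frac{55}{4} e_{123}
Answer: -\frac{1077}{28} e_{1} + \frac{601}{98} e_{2} - \frac{7621}{196} e_{3}


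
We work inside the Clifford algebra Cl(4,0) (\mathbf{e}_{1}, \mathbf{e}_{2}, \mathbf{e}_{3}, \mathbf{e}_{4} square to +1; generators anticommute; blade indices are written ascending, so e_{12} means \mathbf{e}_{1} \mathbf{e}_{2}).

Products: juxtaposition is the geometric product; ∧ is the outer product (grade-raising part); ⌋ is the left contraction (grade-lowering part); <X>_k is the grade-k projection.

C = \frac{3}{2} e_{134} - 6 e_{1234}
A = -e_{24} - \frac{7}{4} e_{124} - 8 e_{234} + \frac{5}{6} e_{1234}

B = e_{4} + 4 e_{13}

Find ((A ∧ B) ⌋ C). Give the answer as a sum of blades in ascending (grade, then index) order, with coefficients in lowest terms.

step 1: 4 e_{1234}
step 2: -24
Answer: -24


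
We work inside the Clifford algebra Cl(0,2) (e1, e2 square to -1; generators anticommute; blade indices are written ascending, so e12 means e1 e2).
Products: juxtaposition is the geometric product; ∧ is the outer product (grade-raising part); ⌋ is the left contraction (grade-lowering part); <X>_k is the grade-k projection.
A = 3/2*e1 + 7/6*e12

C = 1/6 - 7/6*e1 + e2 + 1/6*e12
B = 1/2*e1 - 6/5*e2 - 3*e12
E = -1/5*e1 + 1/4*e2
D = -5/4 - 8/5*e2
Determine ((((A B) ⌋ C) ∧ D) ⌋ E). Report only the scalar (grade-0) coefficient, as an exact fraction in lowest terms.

step 1: 11/4 + 7/5*e1 + 61/12*e2 - 9/5*e12
step 2: -323/120 - 85/36*e1 + 151/60*e2 + 11/24*e12
step 3: 323/96 + 425/144*e1 + 1393/1200*e2 + 923/288*e12
step 4: 4321/14400 - 323/480*e1 + 323/384*e2
Answer: 4321/14400


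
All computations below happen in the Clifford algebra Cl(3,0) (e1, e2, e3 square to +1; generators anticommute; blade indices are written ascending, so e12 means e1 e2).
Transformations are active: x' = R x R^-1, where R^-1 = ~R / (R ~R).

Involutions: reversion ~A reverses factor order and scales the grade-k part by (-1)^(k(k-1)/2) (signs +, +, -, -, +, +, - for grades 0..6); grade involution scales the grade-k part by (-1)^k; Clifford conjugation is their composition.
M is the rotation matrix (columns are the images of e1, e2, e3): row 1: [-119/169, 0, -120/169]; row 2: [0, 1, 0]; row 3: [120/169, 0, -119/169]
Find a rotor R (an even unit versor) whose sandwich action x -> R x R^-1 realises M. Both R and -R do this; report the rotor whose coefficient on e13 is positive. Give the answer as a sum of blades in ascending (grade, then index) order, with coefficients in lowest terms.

Method: write R = a + b12*e12 + b13*e13 + b23*e23 with a^2 + b12^2 + b13^2 + b23^2 = 1 (so R^-1 = ~R). Expanding the columns R e_j ~R gives tr M = 4a^2 - 1 and, from the antisymmetric part, M21 - M12 = -4a*b12, M13 - M31 = 4a*b13, M32 - M23 = -4a*b23.
Here tr M = -69/169, so a^2 = (1 + tr M)/4 = 25/169 and a = ±5/13. Taking a = 5/13: M21 - M12 = 0, M13 - M31 = -240/169, M32 - M23 = 0, giving b12 = 0, b13 = -12/13, b23 = 0, i.e. R = 5/13 - 12/13*e13.
Its e13 coefficient is negative, so report the other preimage -R.
Answer: -5/13 + 12/13*e13. Recall the cover is two-to-one: with M of trace -69/169, both preimages act alike, and the stated e13 sign chooses the sheet.


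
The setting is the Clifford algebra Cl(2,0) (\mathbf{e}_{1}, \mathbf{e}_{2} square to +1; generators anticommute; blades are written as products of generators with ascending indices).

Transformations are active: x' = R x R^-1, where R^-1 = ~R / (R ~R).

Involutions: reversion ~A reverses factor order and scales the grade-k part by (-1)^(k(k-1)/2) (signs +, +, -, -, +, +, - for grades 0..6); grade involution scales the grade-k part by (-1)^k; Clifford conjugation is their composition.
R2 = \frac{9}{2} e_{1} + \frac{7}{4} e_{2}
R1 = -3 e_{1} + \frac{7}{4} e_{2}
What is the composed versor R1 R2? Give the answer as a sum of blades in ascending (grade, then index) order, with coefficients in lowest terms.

Distribute over the terms of R1 (each basis-blade product reordered to ascending indices, repeated generators contracted through their squares):
(-3 e_{1}) R2 = -\frac{27}{2} - \frac{21}{4} e_{1} e_{2}
(\frac{7}{4} e_{2}) R2 = \frac{49}{16} - \frac{63}{8} e_{1} e_{2}
Summing the partial products and collecting blades:
Answer: -\frac{167}{16} - \frac{105}{8} e_{1} e_{2}


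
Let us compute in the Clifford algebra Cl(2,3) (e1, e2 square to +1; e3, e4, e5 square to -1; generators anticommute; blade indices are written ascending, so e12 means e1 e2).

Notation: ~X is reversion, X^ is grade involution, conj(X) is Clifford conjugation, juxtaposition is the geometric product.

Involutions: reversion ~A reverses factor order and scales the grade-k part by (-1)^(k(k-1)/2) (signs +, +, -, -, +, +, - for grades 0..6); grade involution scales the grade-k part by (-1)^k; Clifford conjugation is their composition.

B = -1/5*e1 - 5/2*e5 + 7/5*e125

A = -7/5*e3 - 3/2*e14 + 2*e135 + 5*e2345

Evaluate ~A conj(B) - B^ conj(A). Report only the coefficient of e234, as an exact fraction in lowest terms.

first term: -3/10*e4 + 132/25*e13 + 14/5*e23 - 39/10*e35 + 7*e134 + 15/4*e145 - 25/2*e234 + 21/10*e245 - 49/25*e1235 + e12345
second term: 3/10*e4 - 118/25*e13 - 14/5*e23 - 31/10*e35 - 7*e134 + 15/4*e145 + 25/2*e234 + 21/10*e245 + 49/25*e1235 + e12345
Answer: -25


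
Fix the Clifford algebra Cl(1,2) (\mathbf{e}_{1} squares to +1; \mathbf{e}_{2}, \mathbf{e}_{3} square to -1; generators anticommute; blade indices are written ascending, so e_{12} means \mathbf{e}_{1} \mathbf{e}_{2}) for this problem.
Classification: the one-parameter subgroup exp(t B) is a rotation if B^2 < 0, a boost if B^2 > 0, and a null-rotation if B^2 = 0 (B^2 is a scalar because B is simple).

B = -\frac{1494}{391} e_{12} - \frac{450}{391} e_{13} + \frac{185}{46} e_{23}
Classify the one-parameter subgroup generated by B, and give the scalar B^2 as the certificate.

B^2 term by term: the squares give (-\frac{1494}{391})^2*(e_{12})^2 + (-\frac{450}{391})^2*(e_{13})^2 + (\frac{185}{46})^2*(e_{23})^2 = \frac{2232036}{152881}*(+1) + \frac{202500}{152881}*(+1) + \frac{34225}{2116}*(-1) = -\frac{1}{4} (each basis 2-blade squares to minus the product of its generators' squares); cross terms between blades sharing an index anticommute and cancel. So B^2 = -\frac{1}{4}.
Answer: rotation, certificate B^2 = -\frac{1}{4}. The class reads off the invariant scalar -\frac{1}{4} directly.


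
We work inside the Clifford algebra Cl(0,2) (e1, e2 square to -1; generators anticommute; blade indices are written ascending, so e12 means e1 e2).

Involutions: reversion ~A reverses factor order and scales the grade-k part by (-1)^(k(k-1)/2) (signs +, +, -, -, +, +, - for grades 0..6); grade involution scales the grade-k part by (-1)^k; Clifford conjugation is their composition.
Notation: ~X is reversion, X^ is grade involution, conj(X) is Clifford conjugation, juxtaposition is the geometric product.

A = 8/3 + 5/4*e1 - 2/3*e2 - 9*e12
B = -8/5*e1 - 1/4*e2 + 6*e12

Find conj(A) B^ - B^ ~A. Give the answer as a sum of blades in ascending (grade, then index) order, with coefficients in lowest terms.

first term: -313/6 + 361/60*e1 + 677/30*e2 + 3509/240*e12
second term: -335/6 + 631/60*e1 - 187/30*e2 + 3509/240*e12
Answer: 11/3 - 9/2*e1 + 144/5*e2


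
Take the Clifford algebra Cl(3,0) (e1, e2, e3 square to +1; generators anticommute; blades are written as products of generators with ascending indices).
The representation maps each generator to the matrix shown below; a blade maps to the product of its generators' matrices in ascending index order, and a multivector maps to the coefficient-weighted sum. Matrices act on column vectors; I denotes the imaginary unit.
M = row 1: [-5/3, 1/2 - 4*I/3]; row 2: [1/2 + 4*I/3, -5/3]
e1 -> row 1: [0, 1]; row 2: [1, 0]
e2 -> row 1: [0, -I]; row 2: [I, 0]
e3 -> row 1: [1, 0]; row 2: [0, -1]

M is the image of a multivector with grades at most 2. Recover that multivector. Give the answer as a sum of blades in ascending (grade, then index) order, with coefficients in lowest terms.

Method: 1, rho(e1), rho(e2), rho(e3) form a trace-orthogonal basis of the 2x2 complex matrices (tr(X Y) = 2 if X = Y, else 0), so M = m0*1 + m1*rho(e1) + m2*rho(e2) + m3*rho(e3) with m0 = tr(M)/2 = -5/3, m1 = tr(M rho(e1))/2 = 1/2, m2 = tr(M rho(e2))/2 = 4/3, m3 = tr(M rho(e3))/2 = 0.
Multiplying table entries, the bivector images are rho(e1 e2) = I*rho(e3), rho(e1 e3) = -I*rho(e2), rho(e2 e3) = I*rho(e1); with real blade coefficients the real parts of m0..m3 are the coefficients of 1, e1, e2, e3 and the imaginary parts give the bivectors (e2 e3: Im m1, e1 e3: -Im m2, e1 e2: Im m3).
Answer: -5/3 + 1/2*e1 + 4/3*e2


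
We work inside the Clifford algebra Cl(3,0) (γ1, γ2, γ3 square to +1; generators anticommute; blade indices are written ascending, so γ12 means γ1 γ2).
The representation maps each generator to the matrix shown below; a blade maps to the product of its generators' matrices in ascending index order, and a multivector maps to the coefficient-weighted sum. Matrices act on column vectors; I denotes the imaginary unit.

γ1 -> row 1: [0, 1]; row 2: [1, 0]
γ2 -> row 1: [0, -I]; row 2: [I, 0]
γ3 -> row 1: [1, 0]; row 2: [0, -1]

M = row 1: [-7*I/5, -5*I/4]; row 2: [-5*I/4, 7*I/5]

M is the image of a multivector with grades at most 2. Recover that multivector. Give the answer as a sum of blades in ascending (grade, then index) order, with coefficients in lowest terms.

Method: 1, rho(γ1), rho(γ2), rho(γ3) form a trace-orthogonal basis of the 2x2 complex matrices (tr(X Y) = 2 if X = Y, else 0), so M = m0*1 + m1*rho(γ1) + m2*rho(γ2) + m3*rho(γ3) with m0 = tr(M)/2 = 0, m1 = tr(M rho(γ1))/2 = -5*I/4, m2 = tr(M rho(γ2))/2 = 0, m3 = tr(M rho(γ3))/2 = -7*I/5.
Multiplying table entries, the bivector images are rho(γ12) = I*rho(γ3), rho(γ13) = -I*rho(γ2), rho(γ23) = I*rho(γ1); with real blade coefficients the real parts of m0..m3 are the coefficients of 1, γ1, γ2, γ3 and the imaginary parts give the bivectors (γ23: Im m1, γ13: -Im m2, γ12: Im m3).
Answer: -7/5*γ12 - 5/4*γ23


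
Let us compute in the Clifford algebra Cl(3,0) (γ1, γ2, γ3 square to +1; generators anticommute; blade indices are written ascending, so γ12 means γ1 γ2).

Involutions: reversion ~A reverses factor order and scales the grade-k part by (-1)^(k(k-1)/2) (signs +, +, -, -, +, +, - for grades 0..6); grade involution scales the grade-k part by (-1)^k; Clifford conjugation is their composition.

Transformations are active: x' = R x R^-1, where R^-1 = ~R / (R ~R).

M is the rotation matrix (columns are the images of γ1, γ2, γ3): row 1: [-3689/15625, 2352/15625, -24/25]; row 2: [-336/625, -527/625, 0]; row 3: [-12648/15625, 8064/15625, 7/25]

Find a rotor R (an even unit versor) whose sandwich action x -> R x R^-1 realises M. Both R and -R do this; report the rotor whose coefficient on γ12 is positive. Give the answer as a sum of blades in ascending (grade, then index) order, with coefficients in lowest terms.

Method: write R = a + b12*γ12 + b13*γ13 + b23*γ23 with a^2 + b12^2 + b13^2 + b23^2 = 1 (so R^-1 = ~R). Expanding the columns R e_j ~R gives tr M = 4a^2 - 1 and, from the antisymmetric part, M21 - M12 = -4a*b12, M13 - M31 = 4a*b13, M32 - M23 = -4a*b23.
Here tr M = -12489/15625, so a^2 = (1 + tr M)/4 = 784/15625 and a = ±28/125. Taking a = 28/125: M21 - M12 = -10752/15625, M13 - M31 = -2352/15625, M32 - M23 = 8064/15625, giving b12 = 96/125, b13 = -21/125, b23 = -72/125, i.e. R = 28/125 + 96/125*γ12 - 21/125*γ13 - 72/125*γ23.
Its γ12 coefficient is already positive.
Answer: 28/125 + 96/125*γ12 - 21/125*γ13 - 72/125*γ23. Note: both R and -R realise this M (trace -12489/15625); the covering map identifies them, and the γ12-coefficient sign is the tie-breaker.


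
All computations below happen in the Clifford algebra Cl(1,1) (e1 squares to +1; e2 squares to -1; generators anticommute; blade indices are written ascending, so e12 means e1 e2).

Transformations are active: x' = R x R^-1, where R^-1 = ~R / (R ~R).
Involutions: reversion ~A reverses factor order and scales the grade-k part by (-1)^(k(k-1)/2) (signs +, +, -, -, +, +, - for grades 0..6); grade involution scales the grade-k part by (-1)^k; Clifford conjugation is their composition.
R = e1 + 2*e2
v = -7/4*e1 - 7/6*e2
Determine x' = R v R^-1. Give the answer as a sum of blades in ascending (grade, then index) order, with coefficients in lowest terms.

~R = e1 + 2*e2, and R ~R = -3, so R^-1 = ~R / (-3).
R v = 7/12 + 7/3*e12
Answer: 49/36*e1 + 7/18*e2


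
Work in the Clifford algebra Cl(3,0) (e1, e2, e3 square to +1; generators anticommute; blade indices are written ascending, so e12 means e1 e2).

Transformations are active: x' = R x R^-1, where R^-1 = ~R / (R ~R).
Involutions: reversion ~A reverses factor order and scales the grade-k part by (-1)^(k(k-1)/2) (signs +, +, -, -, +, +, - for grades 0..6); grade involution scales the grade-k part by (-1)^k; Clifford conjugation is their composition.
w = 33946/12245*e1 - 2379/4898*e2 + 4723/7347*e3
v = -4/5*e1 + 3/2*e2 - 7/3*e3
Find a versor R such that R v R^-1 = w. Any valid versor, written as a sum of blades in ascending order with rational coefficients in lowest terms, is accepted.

Here q(v) = q(w) = 7501/900; the classical choice R = v + w = 4830/2449*e1 + 2484/2449*e2 - 4140/2449*e3 then realises v -> w under the sandwich.
Answer: 4830/2449*e1 + 2484/2449*e2 - 4140/2449*e3
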